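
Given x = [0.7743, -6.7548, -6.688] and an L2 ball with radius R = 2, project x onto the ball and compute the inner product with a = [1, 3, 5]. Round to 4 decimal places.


Step 1: Compute ||x|| (intermediates to 6 decimals).
||x|| = sqrt(0.7743^2 + (-6.7548)^2 + (-6.688)^2) = 9.537096
Step 2: Project.
Since ||x|| > R, scale = R/||x|| = 2/9.537096 = 0.209707, proj(x) = scale * x
proj(x) = [0.162376, -1.416529, -1.40252]
Step 3: Dot product.
a^T * proj(x) = 1*0.162376 + 3*(-1.416529) + 5*(-1.40252) = -11.0998


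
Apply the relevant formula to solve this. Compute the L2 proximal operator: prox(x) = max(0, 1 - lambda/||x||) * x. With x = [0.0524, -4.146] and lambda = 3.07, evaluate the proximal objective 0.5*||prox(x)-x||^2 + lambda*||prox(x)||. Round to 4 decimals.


Step 1: Compute ||x||.
||x|| = 4.1463
Step 2: Compute scaling factor.
scale = max(0, 1 - 3.07/4.1463) = 0.2596
Step 3: prox(x) = [0.0136, -1.0762]
||prox(x)|| = 1.0763
Step 4: Proximal objective.
0.5*||prox-x||^2 = 4.7125
lambda*||prox|| = 3.3042
Total = 8.0168


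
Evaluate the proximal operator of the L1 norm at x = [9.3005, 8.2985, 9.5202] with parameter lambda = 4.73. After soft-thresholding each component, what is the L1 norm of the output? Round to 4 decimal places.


Soft-thresholding with lambda = 4.73:
prox(9.3005) = sign(9.3005)*max(|9.3005| - 4.73, 0) = 4.5705
prox(8.2985) = sign(8.2985)*max(|8.2985| - 4.73, 0) = 3.5685
prox(9.5202) = sign(9.5202)*max(|9.5202| - 4.73, 0) = 4.7902
prox(x) = [4.5705, 3.5685, 4.7902]
||prox(x)||_1 = 4.5705 + 3.5685 + 4.7902 = 12.9292


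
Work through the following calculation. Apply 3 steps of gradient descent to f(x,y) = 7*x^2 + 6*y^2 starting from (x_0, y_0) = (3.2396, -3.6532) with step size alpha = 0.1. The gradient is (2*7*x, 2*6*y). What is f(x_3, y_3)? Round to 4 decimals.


Gradient descent on f(x,y) = 7*x^2 + 6*y^2.
Starting point: (3.2396, -3.6532), alpha = 0.1
Step 1: grad_x = 2*7*3.2396 = 45.3544, grad_y = 2*6*-3.6532 = -43.8384
  x_1 = 3.2396 - 0.1*45.3544 = -1.2958
  y_1 = -3.6532 - 0.1*-43.8384 = 0.7306
Step 2: grad_x = 2*7*-1.2958 = -18.1418, grad_y = 2*6*0.7306 = 8.7677
  x_2 = -1.2958 - 0.1*-18.1418 = 0.5183
  y_2 = 0.7306 - 0.1*8.7677 = -0.1461
Step 3: grad_x = 2*7*0.5183 = 7.2567, grad_y = 2*6*-0.1461 = -1.7535
  x_3 = 0.5183 - 0.1*7.2567 = -0.2073
  y_3 = -0.1461 - 0.1*-1.7535 = 0.0292
f(-0.2073, 0.0292) = 7*(-0.2073)^2 + 6*0.0292^2 = 0.306


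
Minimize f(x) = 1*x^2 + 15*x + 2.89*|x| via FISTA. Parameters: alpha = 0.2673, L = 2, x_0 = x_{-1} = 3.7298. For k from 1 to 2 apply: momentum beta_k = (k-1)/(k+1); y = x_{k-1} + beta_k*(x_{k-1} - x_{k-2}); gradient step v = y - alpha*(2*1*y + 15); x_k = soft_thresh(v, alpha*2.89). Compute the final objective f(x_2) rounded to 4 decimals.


FISTA on f(x) = 1*x^2 + 15*x + 2.89*|x|
L = 2, alpha = 0.2673
Iteration 1: beta = 0.0, y = 3.7298 + 0.0*(3.7298 - 3.7298) = 3.7298
  grad(y) = 22.4596, v = y - alpha*grad = -2.2737
  prox(v) = soft_thresh(-2.2737, 0.7725) = -1.5012
Iteration 2: beta = 0.3333, y = -1.5012 + 0.3333*(-1.5012 - 3.7298) = -3.2448
  grad(y) = 8.5104, v = y - alpha*grad = -5.5196
  prox(v) = soft_thresh(-5.5196, 0.7725) = -4.7471
f(x_2) = 1*(-4.7471)^2 + 15*(-4.7471) + 2.89*|-4.7471| = -34.9525


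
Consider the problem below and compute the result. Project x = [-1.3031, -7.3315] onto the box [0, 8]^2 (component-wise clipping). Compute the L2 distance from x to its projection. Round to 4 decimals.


Project each component onto [0, 8].
clip(-1.3031) = 0.0, clip(-7.3315) = 0.0
Projection = [0.0, 0.0]
Squared diffs: [1.6981, 53.7509]
Distance = sqrt(55.449) = 7.4464


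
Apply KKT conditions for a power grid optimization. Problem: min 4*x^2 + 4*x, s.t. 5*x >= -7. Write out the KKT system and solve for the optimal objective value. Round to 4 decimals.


Step 1: Try lambda = 0 (constraint inactive).
Stationarity: 2*4*x + 4 = 0
x* = -4/(2*4) = -0.5
Check constraint: 5*-0.5 = -2.5 >= -7 -- satisfied.
Step 2: Compute optimal value.
f(x*) = 4*(-0.5)^2 + 4*(-0.5) = -1.0


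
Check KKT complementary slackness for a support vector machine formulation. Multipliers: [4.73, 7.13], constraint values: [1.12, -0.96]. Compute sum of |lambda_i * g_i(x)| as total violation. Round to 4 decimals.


KKT complementary slackness check:
lambda_1 * g_1 = 4.73 * 1.12 = 5.2976
lambda_2 * g_2 = 7.13 * -0.96 = -6.8448
Total violation = 5.2976 + 6.8448 = 12.1424


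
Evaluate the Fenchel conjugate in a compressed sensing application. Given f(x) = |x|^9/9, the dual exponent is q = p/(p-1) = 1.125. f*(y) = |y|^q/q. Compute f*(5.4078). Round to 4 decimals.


The conjugate exponent q satisfies 1/p + 1/q = 1.
p = 9, so q = 9/(9 - 1) = 1.125
|y|^q = 5.4078^1.125 = 6.678
f*(5.4078) = 6.678 / 1.125 = 5.936


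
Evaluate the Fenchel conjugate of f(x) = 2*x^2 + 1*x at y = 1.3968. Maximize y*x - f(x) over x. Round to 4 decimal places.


f*(y) = sup_x {y*x - a*x^2 - b*x} = sup_x {(y-b)*x - a*x^2}
FOC: (y - b) - 2a*x = 0 => x* = (y - b)/(2a)
x* = (1.3968 - 1)/(2*2) = 0.0992
f*(1.3968) = (y-b)^2/(4a) = (1.3968 - 1)^2/(4*2)
= 0.1575/8 = 0.0197


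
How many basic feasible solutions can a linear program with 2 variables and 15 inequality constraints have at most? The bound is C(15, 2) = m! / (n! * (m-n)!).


Each vertex corresponds to some choice of n active constraints out of m, so the number of vertices is at most C(m, n) = m! / (n!(m-n)!).
m = 15, n = 2
Numerator: 15 * 14
Denominator: 2! = 2
C(15, 2) = 105


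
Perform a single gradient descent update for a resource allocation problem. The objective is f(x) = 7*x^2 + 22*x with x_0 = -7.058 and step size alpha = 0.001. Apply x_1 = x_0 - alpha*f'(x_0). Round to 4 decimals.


We compute the gradient at x_0 and apply the update.
f'(x) = 14*x + 22
f'(-7.058) = 14*-7.058 + 22 = -76.812
x_1 = -7.058 - 0.001*-76.812 = -6.9812


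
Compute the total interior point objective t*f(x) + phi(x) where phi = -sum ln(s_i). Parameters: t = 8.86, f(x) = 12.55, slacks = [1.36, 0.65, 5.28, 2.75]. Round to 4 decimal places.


Step 1: Compute log-barrier.
ln values: [0.3075, -0.4308, 1.6639, 1.0116]
phi = -(0.3075 - 0.4308 + 1.6639 + 1.0116) = -2.5522
Step 2: Compute augmented objective.
t*f(x) = 8.86*12.55 = 111.193
Total = 111.193 - 2.5522 = 108.6408


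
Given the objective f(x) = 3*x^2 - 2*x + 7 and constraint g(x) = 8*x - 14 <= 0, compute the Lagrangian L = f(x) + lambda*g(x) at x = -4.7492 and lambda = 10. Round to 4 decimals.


Step 1: Evaluate f(x).
f(-4.7492) = 3*(-4.7492)^2 - 2*(-4.7492) + 7 = 84.1631
Step 2: Evaluate g(x).
g(-4.7492) = 8*-4.7492 - 14 = -51.9936
Step 3: Compute Lagrangian.
L = 84.1631 + 10*-51.9936 = -435.7729


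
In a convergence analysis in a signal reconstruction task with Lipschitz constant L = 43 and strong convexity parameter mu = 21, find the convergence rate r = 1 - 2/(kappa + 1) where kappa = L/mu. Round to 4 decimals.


Step 1: Compute the condition number.
kappa = L/mu = 43/21 = 2.0476
Step 2: Compute the convergence rate.
r = 1 - 2/(kappa + 1) = 1 - 2*mu/(L + mu) = (L - mu)/(L + mu) = 22/64 = 0.3438


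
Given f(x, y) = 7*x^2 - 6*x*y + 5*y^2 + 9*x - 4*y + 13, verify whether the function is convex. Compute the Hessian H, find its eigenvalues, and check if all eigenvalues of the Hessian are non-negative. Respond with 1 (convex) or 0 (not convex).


The Hessian of f(x,y) = 7*x^2 - 6*x*y + 5*y^2 + 9*x - 4*y + 13 is:
H = [[14, -6], [-6, 10]]
Trace = 14 + 10 = 24
Determinant = 14*10 - (-6)^2 = 104
Discriminant = (24)^2 - 4*104 = 160.0
Eigenvalues: lambda_1 = 5.6754, lambda_2 = 18.3246
The function is convex.

1


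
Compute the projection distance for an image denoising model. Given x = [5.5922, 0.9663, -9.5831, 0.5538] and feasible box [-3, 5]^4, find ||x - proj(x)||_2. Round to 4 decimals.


Project each component onto [-3, 5].
clip(5.5922) = 5.0, clip(0.9663) = 0.9663, clip(-9.5831) = -3.0, clip(0.5538) = 0.5538
Projection = [5.0, 0.9663, -3.0, 0.5538]
Squared diffs: [0.3507, 0.0, 43.3372, 0.0]
Distance = sqrt(43.6879) = 6.6097


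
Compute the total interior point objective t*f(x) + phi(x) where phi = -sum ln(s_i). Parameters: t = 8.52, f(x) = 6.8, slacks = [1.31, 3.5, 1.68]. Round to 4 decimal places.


Step 1: Compute log-barrier.
ln values: [0.27, 1.2528, 0.5188]
phi = -(0.27 + 1.2528 + 0.5188) = -2.0416
Step 2: Compute augmented objective.
t*f(x) = 8.52*6.8 = 57.936
Total = 57.936 - 2.0416 = 55.8944


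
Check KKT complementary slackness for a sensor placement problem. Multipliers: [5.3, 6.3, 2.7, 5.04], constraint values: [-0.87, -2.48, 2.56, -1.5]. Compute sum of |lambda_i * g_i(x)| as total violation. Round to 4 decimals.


KKT complementary slackness check:
lambda_1 * g_1 = 5.3 * -0.87 = -4.611
lambda_2 * g_2 = 6.3 * -2.48 = -15.624
lambda_3 * g_3 = 2.7 * 2.56 = 6.912
lambda_4 * g_4 = 5.04 * -1.5 = -7.56
Total violation = 4.611 + 15.624 + 6.912 + 7.56 = 34.707


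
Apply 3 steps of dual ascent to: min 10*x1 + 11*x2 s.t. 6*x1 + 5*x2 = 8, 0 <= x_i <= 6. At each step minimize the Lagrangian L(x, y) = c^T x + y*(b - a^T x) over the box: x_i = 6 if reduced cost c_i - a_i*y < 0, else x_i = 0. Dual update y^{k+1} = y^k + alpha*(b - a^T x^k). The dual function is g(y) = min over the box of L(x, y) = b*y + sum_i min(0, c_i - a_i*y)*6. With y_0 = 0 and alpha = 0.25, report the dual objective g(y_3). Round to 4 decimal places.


Dual ascent for LP: min 10*x1 + 11*x2, 6*x1 + 5*x2 = 8, 0 <= x_i <= 6
Step 1: y^k = 0.0, reduced costs: (10.0, 11.0)
  x^k = (0.0, 0.0), subgradient = b - a^T x = 8.0
  y^{k+1} = 0.0 + 0.25*8.0 = 2.0
Step 2: y^k = 2.0, reduced costs: (-2.0, 1.0)
  x^k = (6.0, 0.0), subgradient = b - a^T x = -28.0
  y^{k+1} = 2.0 + 0.25*-28.0 = -5.0
Step 3: y^k = -5.0, reduced costs: (40.0, 36.0)
  x^k = (0.0, 0.0), subgradient = b - a^T x = 8.0
  y^{k+1} = -5.0 + 0.25*8.0 = -3.0
Dual objective at y_3 = -3.0: reduced costs (28.0, 26.0), box minimizer x = (0.0, 0.0)
g(y_3) = b*y + (c1 - a1*y)*x1 + (c2 - a2*y)*x2 = 8*(-3.0) + 28.0*0.0 + 26.0*0.0 = -24.0 + 0.0 + 0.0 = -24.0


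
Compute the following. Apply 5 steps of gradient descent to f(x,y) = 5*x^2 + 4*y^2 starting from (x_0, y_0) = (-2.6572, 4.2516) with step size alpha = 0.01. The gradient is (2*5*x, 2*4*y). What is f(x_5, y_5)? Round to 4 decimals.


Gradient descent on f(x,y) = 5*x^2 + 4*y^2.
Starting point: (-2.6572, 4.2516), alpha = 0.01
Step 1: grad_x = 2*5*-2.6572 = -26.572, grad_y = 2*4*4.2516 = 34.0128
  x_1 = -2.6572 - 0.01*-26.572 = -2.3915
  y_1 = 4.2516 - 0.01*34.0128 = 3.9115
Step 2: grad_x = 2*5*-2.3915 = -23.9148, grad_y = 2*4*3.9115 = 31.2918
  x_2 = -2.3915 - 0.01*-23.9148 = -2.1523
  y_2 = 3.9115 - 0.01*31.2918 = 3.5986
Step 3: grad_x = 2*5*-2.1523 = -21.5233, grad_y = 2*4*3.5986 = 28.7884
  x_3 = -2.1523 - 0.01*-21.5233 = -1.9371
  y_3 = 3.5986 - 0.01*28.7884 = 3.3107
Step 4: grad_x = 2*5*-1.9371 = -19.371, grad_y = 2*4*3.3107 = 26.4854
  x_4 = -1.9371 - 0.01*-19.371 = -1.7434
  y_4 = 3.3107 - 0.01*26.4854 = 3.0458
Step 5: grad_x = 2*5*-1.7434 = -17.4339, grad_y = 2*4*3.0458 = 24.3665
  x_5 = -1.7434 - 0.01*-17.4339 = -1.5691
  y_5 = 3.0458 - 0.01*24.3665 = 2.8022
f(-1.5691, 2.8022) = 5*(-1.5691)^2 + 4*2.8022^2 = 43.7178


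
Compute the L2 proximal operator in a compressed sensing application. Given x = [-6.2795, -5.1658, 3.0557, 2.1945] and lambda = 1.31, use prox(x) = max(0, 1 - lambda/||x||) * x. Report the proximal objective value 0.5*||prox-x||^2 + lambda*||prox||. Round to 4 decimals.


Step 1: Compute ||x||.
||x|| = 8.9594
Step 2: Compute scaling factor.
scale = max(0, 1 - 1.31/8.9594) = 0.8538
Step 3: prox(x) = [-5.3613, -4.4105, 2.6089, 1.8736]
||prox(x)|| = 7.6494
Step 4: Proximal objective.
0.5*||prox-x||^2 = 0.8581
lambda*||prox|| = 10.0207
Total = 10.8788


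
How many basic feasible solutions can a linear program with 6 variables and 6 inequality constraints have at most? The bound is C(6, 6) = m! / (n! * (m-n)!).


Each vertex corresponds to some choice of n active constraints out of m, so the number of vertices is at most C(m, n) = m! / (n!(m-n)!).
m = 6, n = 6
Numerator: 6 * 5 * 4 * 3 * 2 * 1
Denominator: 6! = 720
C(6, 6) = 1


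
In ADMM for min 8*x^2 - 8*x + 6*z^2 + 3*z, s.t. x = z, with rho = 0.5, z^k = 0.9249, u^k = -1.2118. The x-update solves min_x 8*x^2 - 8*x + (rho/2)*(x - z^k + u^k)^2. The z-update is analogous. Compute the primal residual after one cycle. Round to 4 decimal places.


ADMM iteration with rho = 0.5, z^k = 0.9249, u^k = -1.2118
Step 1: x-update.
Minimize 8*x^2 - 8*x + (0.5/2)*(x - 0.9249 - 1.2118)^2
FOC: (2*8 + 0.5)*x = 8 + 0.5*(0.9249 + 1.2118)
x^{k+1} = 0.5496
Step 2: z-update.
Minimize 6*z^2 + 3*z + (0.5/2)*(0.5496 - z - 1.2118)^2
FOC: (2*6 + 0.5)*z = -3 + 0.5*(0.5496 - 1.2118)
z^{k+1} = -0.2665
Step 3: u-update.
u^{k+1} = -1.2118 + 0.5496 + 0.2665 = -0.3957
Step 4: Primal residual = |0.5496 + 0.2665| = 0.8161


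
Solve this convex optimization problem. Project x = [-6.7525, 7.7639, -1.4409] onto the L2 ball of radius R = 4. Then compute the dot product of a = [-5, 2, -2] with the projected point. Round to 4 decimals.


Step 1: Compute ||x|| (intermediates to 6 decimals).
||x|| = sqrt((-6.7525)^2 + 7.7639^2 + (-1.4409)^2) = 10.389927
Step 2: Project.
Since ||x|| > R, scale = R/||x|| = 4/10.389927 = 0.384988, proj(x) = scale * x
proj(x) = [-2.599631, 2.989008, -0.554729]
Step 3: Dot product.
a^T * proj(x) = -5*(-2.599631) + 2*2.989008 - 2*(-0.554729) = 20.0856


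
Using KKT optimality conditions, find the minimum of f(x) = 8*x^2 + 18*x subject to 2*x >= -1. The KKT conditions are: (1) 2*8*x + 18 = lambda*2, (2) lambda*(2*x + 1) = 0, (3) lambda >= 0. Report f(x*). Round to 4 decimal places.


Step 1: Try lambda = 0 (constraint inactive).
x_unc = -18/(2*8) = -1.125
Check: 2*-1.125 = -2.25 < -1 -- violated!
Step 2: Constraint must be active: 2*x = -1
x* = -1/2 = -0.5
lambda = (2*8*(-0.5) + 18)/2 = 5.0
Step 3: Compute optimal value.
f(x*) = 8*(-0.5)^2 + 18*(-0.5) = -7.0


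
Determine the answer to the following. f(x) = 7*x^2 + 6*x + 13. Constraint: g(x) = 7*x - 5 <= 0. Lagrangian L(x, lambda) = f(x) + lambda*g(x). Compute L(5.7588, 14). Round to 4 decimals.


Step 1: Evaluate f(x).
f(5.7588) = 7*5.7588^2 + 6*5.7588 + 13 = 279.6992
Step 2: Evaluate g(x).
g(5.7588) = 7*5.7588 - 5 = 35.3116
Step 3: Compute Lagrangian.
L = 279.6992 + 14*35.3116 = 774.0616


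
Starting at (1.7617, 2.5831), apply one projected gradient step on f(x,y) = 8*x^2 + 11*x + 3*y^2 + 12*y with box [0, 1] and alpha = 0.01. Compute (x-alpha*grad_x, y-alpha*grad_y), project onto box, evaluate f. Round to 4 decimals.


Step 1: Compute gradient at (1.7617, 2.5831).
grad_x = 2*8*1.7617 + 11 = 39.1872
grad_y = 2*3*2.5831 + 12 = 27.4986
Step 2: Gradient step.
x_raw = 1.7617 - 0.01*39.1872 = 1.3698
y_raw = 2.5831 - 0.01*27.4986 = 2.3081
Step 3: Project onto [0, 1].
x_proj = clip(1.3698) = 1.0
y_proj = clip(2.3081) = 1.0
Step 4: Evaluate f.
f(1.0, 1.0) = 34.0


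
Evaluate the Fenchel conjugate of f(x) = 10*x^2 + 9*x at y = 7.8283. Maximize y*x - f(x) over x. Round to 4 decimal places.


f*(y) = sup_x {y*x - a*x^2 - b*x} = sup_x {(y-b)*x - a*x^2}
FOC: (y - b) - 2a*x = 0 => x* = (y - b)/(2a)
x* = (7.8283 - 9)/(2*10) = -0.0586
f*(7.8283) = (y-b)^2/(4a) = (7.8283 - 9)^2/(4*10)
= 1.3729/40 = 0.0343


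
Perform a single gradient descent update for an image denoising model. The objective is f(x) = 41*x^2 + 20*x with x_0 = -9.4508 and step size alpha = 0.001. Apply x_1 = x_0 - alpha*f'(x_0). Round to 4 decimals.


We compute the gradient at x_0 and apply the update.
f'(x) = 82*x + 20
f'(-9.4508) = 82*-9.4508 + 20 = -754.9656
x_1 = -9.4508 - 0.001*-754.9656 = -8.6958


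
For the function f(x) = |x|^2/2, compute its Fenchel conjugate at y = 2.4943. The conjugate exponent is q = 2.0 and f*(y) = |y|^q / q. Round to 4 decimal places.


The conjugate exponent q satisfies 1/p + 1/q = 1.
p = 2, so q = 2/(2 - 1) = 2.0
|y|^q = 2.4943^2.0 = 6.2215
f*(2.4943) = 6.2215 / 2.0 = 3.1108


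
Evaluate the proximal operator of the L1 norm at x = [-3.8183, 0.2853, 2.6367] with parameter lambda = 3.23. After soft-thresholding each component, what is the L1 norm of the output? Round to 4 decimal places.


Soft-thresholding with lambda = 3.23:
prox(-3.8183) = sign(-3.8183)*max(|-3.8183| - 3.23, 0) = -0.5883
prox(0.2853) = sign(0.2853)*max(|0.2853| - 3.23, 0) = 0.0
prox(2.6367) = sign(2.6367)*max(|2.6367| - 3.23, 0) = 0.0
prox(x) = [-0.5883, 0.0, 0.0]
||prox(x)||_1 = 0.5883 + 0.0 + 0.0 = 0.5883


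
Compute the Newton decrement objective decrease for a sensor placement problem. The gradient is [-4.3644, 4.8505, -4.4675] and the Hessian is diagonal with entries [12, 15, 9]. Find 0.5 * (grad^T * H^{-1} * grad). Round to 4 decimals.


Step 1: H is diagonal, so H^(-1) * g = [-0.3637, 0.3234, -0.4964].
Step 2: g^T H^(-1) g = sum_i g_i^2 / H_ii
  = (-4.3644)^2/12 + (4.8505)^2/15 + (-4.4675)^2/9
  = 1.5873 + 1.5685 + 2.2176 = 5.3734
Step 3: Objective decrease = 0.5 * g^T H^(-1) g = 2.6867


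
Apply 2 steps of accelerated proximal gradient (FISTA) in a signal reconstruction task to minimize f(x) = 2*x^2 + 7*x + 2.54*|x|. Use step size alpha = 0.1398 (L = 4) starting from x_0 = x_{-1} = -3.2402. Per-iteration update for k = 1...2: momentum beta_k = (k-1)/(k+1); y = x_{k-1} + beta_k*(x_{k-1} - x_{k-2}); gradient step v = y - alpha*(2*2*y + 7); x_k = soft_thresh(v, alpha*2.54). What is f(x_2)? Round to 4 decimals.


FISTA on f(x) = 2*x^2 + 7*x + 2.54*|x|
L = 4, alpha = 0.1398
Iteration 1: beta = 0.0, y = -3.2402 + 0.0*(-3.2402 + 3.2402) = -3.2402
  grad(y) = -5.9608, v = y - alpha*grad = -2.4069
  prox(v) = soft_thresh(-2.4069, 0.3551) = -2.0518
Iteration 2: beta = 0.3333, y = -2.0518 + 0.3333*(-2.0518 + 3.2402) = -1.6557
  grad(y) = 0.3774, v = y - alpha*grad = -1.7084
  prox(v) = soft_thresh(-1.7084, 0.3551) = -1.3533
f(x_2) = 2*(-1.3533)^2 + 7*(-1.3533) + 2.54*|-1.3533| = -2.3729


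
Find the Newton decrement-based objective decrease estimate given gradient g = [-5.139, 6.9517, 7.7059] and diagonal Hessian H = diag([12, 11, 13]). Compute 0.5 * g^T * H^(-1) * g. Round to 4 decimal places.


Step 1: H is diagonal, so H^(-1) * g = [-0.4283, 0.632, 0.5928].
Step 2: g^T H^(-1) g = sum_i g_i^2 / H_ii
  = (-5.139)^2/12 + (6.9517)^2/11 + (7.7059)^2/13
  = 2.2008 + 4.3933 + 4.5678 = 11.1618
Step 3: Objective decrease = 0.5 * g^T H^(-1) g = 5.5809


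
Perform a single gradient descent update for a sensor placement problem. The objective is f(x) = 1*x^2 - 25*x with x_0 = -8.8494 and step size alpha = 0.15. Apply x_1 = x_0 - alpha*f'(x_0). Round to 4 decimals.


We compute the gradient at x_0 and apply the update.
f'(x) = 2*x - 25
f'(-8.8494) = 2*-8.8494 - 25 = -42.6988
x_1 = -8.8494 - 0.15*-42.6988 = -2.4446


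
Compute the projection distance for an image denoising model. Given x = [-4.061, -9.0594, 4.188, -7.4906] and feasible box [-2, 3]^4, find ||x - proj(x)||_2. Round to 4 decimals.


Project each component onto [-2, 3].
clip(-4.061) = -2.0, clip(-9.0594) = -2.0, clip(4.188) = 3.0, clip(-7.4906) = -2.0
Projection = [-2.0, -2.0, 3.0, -2.0]
Squared diffs: [4.2477, 49.8351, 1.4113, 30.1467]
Distance = sqrt(85.6408) = 9.2542


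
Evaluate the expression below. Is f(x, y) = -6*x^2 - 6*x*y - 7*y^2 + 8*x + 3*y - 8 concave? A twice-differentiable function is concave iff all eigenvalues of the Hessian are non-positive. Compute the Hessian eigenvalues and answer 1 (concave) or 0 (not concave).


The Hessian of f(x,y) = -6*x^2 - 6*x*y - 7*y^2 + 8*x + 3*y - 8 is:
H = [[-12, -6], [-6, -14]]
Trace = -12 - 14 = -26
Determinant = -12*-14 - (-6)^2 = 132
Discriminant = (-26)^2 - 4*132 = 148.0
Eigenvalues: lambda_1 = -19.0828, lambda_2 = -6.9172
The function is concave.

1


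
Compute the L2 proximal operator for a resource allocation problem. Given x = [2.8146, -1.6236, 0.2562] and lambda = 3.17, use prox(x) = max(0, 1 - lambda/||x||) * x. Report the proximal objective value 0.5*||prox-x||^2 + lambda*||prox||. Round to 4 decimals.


Step 1: Compute ||x||.
||x|| = 3.2594
Step 2: Compute scaling factor.
scale = max(0, 1 - 3.17/3.2594) = 0.0274
Step 3: prox(x) = [0.0772, -0.0445, 0.007]
||prox(x)|| = 0.0894
Step 4: Proximal objective.
0.5*||prox-x||^2 = 5.0245
lambda*||prox|| = 0.2834
Total = 5.3078


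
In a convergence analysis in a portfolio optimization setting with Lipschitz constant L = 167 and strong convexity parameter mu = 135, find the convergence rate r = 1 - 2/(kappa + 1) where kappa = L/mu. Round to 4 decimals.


Step 1: Compute the condition number.
kappa = L/mu = 167/135 = 1.237
Step 2: Compute the convergence rate.
r = 1 - 2/(kappa + 1) = 1 - 2*mu/(L + mu) = (L - mu)/(L + mu) = 32/302 = 0.106


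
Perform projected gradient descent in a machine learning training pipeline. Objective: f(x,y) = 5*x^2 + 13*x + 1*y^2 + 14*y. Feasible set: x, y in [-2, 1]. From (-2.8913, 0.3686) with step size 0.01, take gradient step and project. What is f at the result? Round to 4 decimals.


Step 1: Compute gradient at (-2.8913, 0.3686).
grad_x = 2*5*-2.8913 + 13 = -15.913
grad_y = 2*1*0.3686 + 14 = 14.7372
Step 2: Gradient step.
x_raw = -2.8913 - 0.01*-15.913 = -2.7322
y_raw = 0.3686 - 0.01*14.7372 = 0.2212
Step 3: Project onto [-2, 1].
x_proj = clip(-2.7322) = -2.0
y_proj = clip(0.2212) = 0.2212
Step 4: Evaluate f.
f(-2.0, 0.2212) = -2.8539


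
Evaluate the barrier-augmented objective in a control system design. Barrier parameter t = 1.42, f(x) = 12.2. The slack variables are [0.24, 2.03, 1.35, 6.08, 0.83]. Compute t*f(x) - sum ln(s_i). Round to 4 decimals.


Step 1: Compute log-barrier.
ln values: [-1.4271, 0.708, 0.3001, 1.805, -0.1863]
phi = -(-1.4271 + 0.708 + 0.3001 + 1.805 - 0.1863) = -1.1997
Step 2: Compute augmented objective.
t*f(x) = 1.42*12.2 = 17.324
Total = 17.324 - 1.1997 = 16.1243


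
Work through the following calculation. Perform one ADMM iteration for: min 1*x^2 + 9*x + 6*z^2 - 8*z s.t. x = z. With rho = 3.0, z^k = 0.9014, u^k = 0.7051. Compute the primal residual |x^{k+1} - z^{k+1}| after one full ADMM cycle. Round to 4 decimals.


ADMM iteration with rho = 3.0, z^k = 0.9014, u^k = 0.7051
Step 1: x-update.
Minimize 1*x^2 + 9*x + (3.0/2)*(x - 0.9014 + 0.7051)^2
FOC: (2*1 + 3.0)*x = -9 + 3.0*(0.9014 - 0.7051)
x^{k+1} = -1.6822
Step 2: z-update.
Minimize 6*z^2 - 8*z + (3.0/2)*(-1.6822 - z + 0.7051)^2
FOC: (2*6 + 3.0)*z = 8 + 3.0*(-1.6822 + 0.7051)
z^{k+1} = 0.3379
Step 3: u-update.
u^{k+1} = 0.7051 - 1.6822 - 0.3379 = -1.315
Step 4: Primal residual = |-1.6822 - 0.3379| = 2.0201


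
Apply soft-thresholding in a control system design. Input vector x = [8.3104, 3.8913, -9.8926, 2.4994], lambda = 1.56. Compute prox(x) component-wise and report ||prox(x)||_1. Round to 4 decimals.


Soft-thresholding with lambda = 1.56:
prox(8.3104) = sign(8.3104)*max(|8.3104| - 1.56, 0) = 6.7504
prox(3.8913) = sign(3.8913)*max(|3.8913| - 1.56, 0) = 2.3313
prox(-9.8926) = sign(-9.8926)*max(|-9.8926| - 1.56, 0) = -8.3326
prox(2.4994) = sign(2.4994)*max(|2.4994| - 1.56, 0) = 0.9394
prox(x) = [6.7504, 2.3313, -8.3326, 0.9394]
||prox(x)||_1 = 6.7504 + 2.3313 + 8.3326 + 0.9394 = 18.3537


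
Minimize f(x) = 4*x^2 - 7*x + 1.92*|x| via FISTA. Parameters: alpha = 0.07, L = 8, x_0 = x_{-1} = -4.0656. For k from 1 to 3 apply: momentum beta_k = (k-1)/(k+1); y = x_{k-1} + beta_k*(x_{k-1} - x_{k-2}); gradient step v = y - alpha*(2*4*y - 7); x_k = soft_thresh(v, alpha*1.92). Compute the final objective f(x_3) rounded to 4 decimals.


FISTA on f(x) = 4*x^2 - 7*x + 1.92*|x|
L = 8, alpha = 0.07
Iteration 1: beta = 0.0, y = -4.0656 + 0.0*(-4.0656 + 4.0656) = -4.0656
  grad(y) = -39.5248, v = y - alpha*grad = -1.2989
  prox(v) = soft_thresh(-1.2989, 0.1344) = -1.1645
Iteration 2: beta = 0.3333, y = -1.1645 + 0.3333*(-1.1645 + 4.0656) = -0.1974
  grad(y) = -8.5793, v = y - alpha*grad = 0.4031
  prox(v) = soft_thresh(0.4031, 0.1344) = 0.2687
Iteration 3: beta = 0.5, y = 0.2687 + 0.5*(0.2687 + 1.1645) = 0.9853
  grad(y) = 0.8827, v = y - alpha*grad = 0.9235
  prox(v) = soft_thresh(0.9235, 0.1344) = 0.7891
f(x_3) = 4*0.7891^2 - 7*0.7891 + 1.92*|0.7891| = -1.5179


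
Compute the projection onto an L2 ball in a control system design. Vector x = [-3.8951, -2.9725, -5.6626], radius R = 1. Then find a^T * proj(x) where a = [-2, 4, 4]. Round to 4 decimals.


Step 1: Compute ||x|| (intermediates to 6 decimals).
||x|| = sqrt((-3.8951)^2 + (-2.9725)^2 + (-5.6626)^2) = 7.488164
Step 2: Project.
Since ||x|| > R, scale = R/||x|| = 1/7.488164 = 0.133544, proj(x) = scale * x
proj(x) = [-0.520167, -0.39696, -0.756206]
Step 3: Dot product.
a^T * proj(x) = -2*(-0.520167) + 4*(-0.39696) + 4*(-0.756206) = -3.5723


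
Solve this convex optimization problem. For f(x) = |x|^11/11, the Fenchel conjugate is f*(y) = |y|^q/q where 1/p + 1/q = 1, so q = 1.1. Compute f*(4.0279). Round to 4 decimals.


The conjugate exponent q satisfies 1/p + 1/q = 1.
p = 11, so q = 11/(11 - 1) = 1.1
|y|^q = 4.0279^1.1 = 4.6301
f*(4.0279) = 4.6301 / 1.1 = 4.2091


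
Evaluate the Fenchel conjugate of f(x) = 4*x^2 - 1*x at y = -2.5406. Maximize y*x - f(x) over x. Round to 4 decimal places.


f*(y) = sup_x {y*x - a*x^2 - b*x} = sup_x {(y-b)*x - a*x^2}
FOC: (y - b) - 2a*x = 0 => x* = (y - b)/(2a)
x* = (-2.5406 + 1)/(2*4) = -0.1926
f*(-2.5406) = (y-b)^2/(4a) = (-2.5406 + 1)^2/(4*4)
= 2.3734/16 = 0.1483


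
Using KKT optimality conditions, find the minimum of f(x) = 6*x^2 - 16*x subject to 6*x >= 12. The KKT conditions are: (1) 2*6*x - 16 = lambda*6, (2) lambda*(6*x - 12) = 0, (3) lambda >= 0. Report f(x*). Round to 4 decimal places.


Step 1: Try lambda = 0 (constraint inactive).
x_unc = 16/(2*6) = 1.3333
Check: 6*1.3333 = 7.9998 < 12 -- violated!
Step 2: Constraint must be active: 6*x = 12
x* = 12/6 = 2.0
lambda = (2*6*2.0 - 16)/6 = 1.3333
Step 3: Compute optimal value.
f(x*) = 6*2.0^2 - 16*2.0 = -8.0


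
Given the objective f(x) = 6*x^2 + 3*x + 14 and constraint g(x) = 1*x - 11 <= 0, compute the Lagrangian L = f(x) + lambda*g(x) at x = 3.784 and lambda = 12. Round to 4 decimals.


Step 1: Evaluate f(x).
f(3.784) = 6*3.784^2 + 3*3.784 + 14 = 111.2639
Step 2: Evaluate g(x).
g(3.784) = 1*3.784 - 11 = -7.216
Step 3: Compute Lagrangian.
L = 111.2639 + 12*-7.216 = 24.6719


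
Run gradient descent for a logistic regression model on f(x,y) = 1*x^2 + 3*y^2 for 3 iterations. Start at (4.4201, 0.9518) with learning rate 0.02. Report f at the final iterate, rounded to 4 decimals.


Gradient descent on f(x,y) = 1*x^2 + 3*y^2.
Starting point: (4.4201, 0.9518), alpha = 0.02
Step 1: grad_x = 2*1*4.4201 = 8.8402, grad_y = 2*3*0.9518 = 5.7108
  x_1 = 4.4201 - 0.02*8.8402 = 4.2433
  y_1 = 0.9518 - 0.02*5.7108 = 0.8376
Step 2: grad_x = 2*1*4.2433 = 8.4866, grad_y = 2*3*0.8376 = 5.0255
  x_2 = 4.2433 - 0.02*8.4866 = 4.0736
  y_2 = 0.8376 - 0.02*5.0255 = 0.7371
Step 3: grad_x = 2*1*4.0736 = 8.1471, grad_y = 2*3*0.7371 = 4.4224
  x_3 = 4.0736 - 0.02*8.1471 = 3.9106
  y_3 = 0.7371 - 0.02*4.4224 = 0.6486
f(3.9106, 0.6486) = 1*3.9106^2 + 3*0.6486^2 = 16.5551


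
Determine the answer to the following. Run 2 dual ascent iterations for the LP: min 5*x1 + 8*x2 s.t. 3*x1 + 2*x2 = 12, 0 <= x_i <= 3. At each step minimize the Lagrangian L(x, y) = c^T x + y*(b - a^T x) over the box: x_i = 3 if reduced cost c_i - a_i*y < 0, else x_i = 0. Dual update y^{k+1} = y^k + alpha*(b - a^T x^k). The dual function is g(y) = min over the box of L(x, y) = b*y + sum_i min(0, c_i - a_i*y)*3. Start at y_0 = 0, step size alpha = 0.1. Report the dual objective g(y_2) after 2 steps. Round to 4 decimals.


Dual ascent for LP: min 5*x1 + 8*x2, 3*x1 + 2*x2 = 12, 0 <= x_i <= 3
Step 1: y^k = 0.0, reduced costs: (5.0, 8.0)
  x^k = (0.0, 0.0), subgradient = b - a^T x = 12.0
  y^{k+1} = 0.0 + 0.1*12.0 = 1.2
Step 2: y^k = 1.2, reduced costs: (1.4, 5.6)
  x^k = (0.0, 0.0), subgradient = b - a^T x = 12.0
  y^{k+1} = 1.2 + 0.1*12.0 = 2.4
Dual objective at y_2 = 2.4: reduced costs (-2.2, 3.2), box minimizer x = (3.0, 0.0)
g(y_2) = b*y + (c1 - a1*y)*x1 + (c2 - a2*y)*x2 = 12*2.4 + (-2.2)*3.0 + 3.2*0.0 = 28.8 - 6.6 + 0.0 = 22.2


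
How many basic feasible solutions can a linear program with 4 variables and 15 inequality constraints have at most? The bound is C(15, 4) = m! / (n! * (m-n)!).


Each vertex corresponds to some choice of n active constraints out of m, so the number of vertices is at most C(m, n) = m! / (n!(m-n)!).
m = 15, n = 4
Numerator: 15 * 14 * 13 * 12
Denominator: 4! = 24
C(15, 4) = 1365


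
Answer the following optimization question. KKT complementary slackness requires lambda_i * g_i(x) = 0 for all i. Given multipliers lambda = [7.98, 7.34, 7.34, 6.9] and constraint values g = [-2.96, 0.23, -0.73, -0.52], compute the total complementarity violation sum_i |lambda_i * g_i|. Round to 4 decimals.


KKT complementary slackness check:
lambda_1 * g_1 = 7.98 * -2.96 = -23.6208
lambda_2 * g_2 = 7.34 * 0.23 = 1.6882
lambda_3 * g_3 = 7.34 * -0.73 = -5.3582
lambda_4 * g_4 = 6.9 * -0.52 = -3.588
Total violation = 23.6208 + 1.6882 + 5.3582 + 3.588 = 34.2552


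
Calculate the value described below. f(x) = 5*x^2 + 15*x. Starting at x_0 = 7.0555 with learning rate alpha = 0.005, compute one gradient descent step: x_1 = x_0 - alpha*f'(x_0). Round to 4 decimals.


We compute the gradient at x_0 and apply the update.
f'(x) = 10*x + 15
f'(7.0555) = 10*7.0555 + 15 = 85.555
x_1 = 7.0555 - 0.005*85.555 = 6.6277


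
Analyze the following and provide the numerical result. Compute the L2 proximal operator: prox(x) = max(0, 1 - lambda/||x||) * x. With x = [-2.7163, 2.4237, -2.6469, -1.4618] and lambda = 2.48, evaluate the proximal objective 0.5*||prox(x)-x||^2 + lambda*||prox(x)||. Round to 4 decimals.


Step 1: Compute ||x||.
||x|| = 4.7324
Step 2: Compute scaling factor.
scale = max(0, 1 - 2.48/4.7324) = 0.476
Step 3: prox(x) = [-1.2928, 1.1536, -1.2598, -0.6957]
||prox(x)|| = 2.2524
Step 4: Proximal objective.
0.5*||prox-x||^2 = 3.0752
lambda*||prox|| = 5.586
Total = 8.6611


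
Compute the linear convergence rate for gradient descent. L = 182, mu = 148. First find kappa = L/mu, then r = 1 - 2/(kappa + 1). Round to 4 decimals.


Step 1: Compute the condition number.
kappa = L/mu = 182/148 = 1.2297
Step 2: Compute the convergence rate.
r = 1 - 2/(kappa + 1) = 1 - 2*mu/(L + mu) = (L - mu)/(L + mu) = 34/330 = 0.103


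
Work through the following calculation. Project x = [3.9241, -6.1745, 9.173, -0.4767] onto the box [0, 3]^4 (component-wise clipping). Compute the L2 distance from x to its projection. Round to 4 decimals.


Project each component onto [0, 3].
clip(3.9241) = 3.0, clip(-6.1745) = 0.0, clip(9.173) = 3.0, clip(-0.4767) = 0.0
Projection = [3.0, 0.0, 3.0, 0.0]
Squared diffs: [0.854, 38.1245, 38.1059, 0.2272]
Distance = sqrt(77.3116) = 8.7927


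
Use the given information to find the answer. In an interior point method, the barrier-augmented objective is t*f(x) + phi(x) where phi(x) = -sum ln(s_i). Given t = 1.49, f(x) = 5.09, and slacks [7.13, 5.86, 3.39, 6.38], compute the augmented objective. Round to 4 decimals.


Step 1: Compute log-barrier.
ln values: [1.9643, 1.7681, 1.2208, 1.8532]
phi = -(1.9643 + 1.7681 + 1.2208 + 1.8532) = -6.8065
Step 2: Compute augmented objective.
t*f(x) = 1.49*5.09 = 7.5841
Total = 7.5841 - 6.8065 = 0.7776


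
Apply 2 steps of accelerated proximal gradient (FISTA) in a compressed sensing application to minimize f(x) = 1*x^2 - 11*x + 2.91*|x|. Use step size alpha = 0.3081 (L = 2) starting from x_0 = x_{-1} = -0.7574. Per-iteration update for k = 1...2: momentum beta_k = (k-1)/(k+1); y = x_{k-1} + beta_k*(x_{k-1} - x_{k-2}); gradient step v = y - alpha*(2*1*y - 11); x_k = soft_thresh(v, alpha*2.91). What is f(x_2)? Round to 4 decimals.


FISTA on f(x) = 1*x^2 - 11*x + 2.91*|x|
L = 2, alpha = 0.3081
Iteration 1: beta = 0.0, y = -0.7574 + 0.0*(-0.7574 + 0.7574) = -0.7574
  grad(y) = -12.5148, v = y - alpha*grad = 3.0984
  prox(v) = soft_thresh(3.0984, 0.8966) = 2.2018
Iteration 2: beta = 0.3333, y = 2.2018 + 0.3333*(2.2018 + 0.7574) = 3.1883
  grad(y) = -4.6235, v = y - alpha*grad = 4.6128
  prox(v) = soft_thresh(4.6128, 0.8966) = 3.7162
f(x_2) = 1*3.7162^2 - 11*3.7162 + 2.91*|3.7162| = -16.2539


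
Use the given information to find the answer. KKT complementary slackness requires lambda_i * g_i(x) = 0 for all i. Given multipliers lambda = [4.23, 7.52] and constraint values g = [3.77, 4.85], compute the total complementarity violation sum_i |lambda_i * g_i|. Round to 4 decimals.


KKT complementary slackness check:
lambda_1 * g_1 = 4.23 * 3.77 = 15.9471
lambda_2 * g_2 = 7.52 * 4.85 = 36.472
Total violation = 15.9471 + 36.472 = 52.4191


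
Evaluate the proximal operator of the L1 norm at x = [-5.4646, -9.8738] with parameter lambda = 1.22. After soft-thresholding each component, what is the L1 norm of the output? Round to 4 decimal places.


Soft-thresholding with lambda = 1.22:
prox(-5.4646) = sign(-5.4646)*max(|-5.4646| - 1.22, 0) = -4.2446
prox(-9.8738) = sign(-9.8738)*max(|-9.8738| - 1.22, 0) = -8.6538
prox(x) = [-4.2446, -8.6538]
||prox(x)||_1 = 4.2446 + 8.6538 = 12.8984


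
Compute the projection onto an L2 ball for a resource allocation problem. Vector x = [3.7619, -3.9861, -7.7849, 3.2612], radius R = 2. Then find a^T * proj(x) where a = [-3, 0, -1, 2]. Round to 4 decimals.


Step 1: Compute ||x|| (intermediates to 6 decimals).
||x|| = sqrt(3.7619^2 + (-3.9861)^2 + (-7.7849)^2 + 3.2612^2) = 10.063845
Step 2: Project.
Since ||x|| > R, scale = R/||x|| = 2/10.063845 = 0.198731, proj(x) = scale * x
proj(x) = [0.747606, -0.792162, -1.547101, 0.648102]
Step 3: Dot product.
a^T * proj(x) = -3*0.747606 + 0*(-0.792162) - 1*(-1.547101) + 2*0.648102 = 0.6005


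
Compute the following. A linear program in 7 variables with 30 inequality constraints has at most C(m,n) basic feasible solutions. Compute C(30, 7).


Each vertex corresponds to some choice of n active constraints out of m, so the number of vertices is at most C(m, n) = m! / (n!(m-n)!).
m = 30, n = 7
Numerator: 30 * 29 * 28 * 27 * 26 * 25 * 24
Denominator: 7! = 5040
C(30, 7) = 2035800


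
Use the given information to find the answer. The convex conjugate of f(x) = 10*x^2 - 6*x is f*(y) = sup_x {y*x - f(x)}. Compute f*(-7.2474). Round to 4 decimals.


f*(y) = sup_x {y*x - a*x^2 - b*x} = sup_x {(y-b)*x - a*x^2}
FOC: (y - b) - 2a*x = 0 => x* = (y - b)/(2a)
x* = (-7.2474 + 6)/(2*10) = -0.0624
f*(-7.2474) = (y-b)^2/(4a) = (-7.2474 + 6)^2/(4*10)
= 1.556/40 = 0.0389


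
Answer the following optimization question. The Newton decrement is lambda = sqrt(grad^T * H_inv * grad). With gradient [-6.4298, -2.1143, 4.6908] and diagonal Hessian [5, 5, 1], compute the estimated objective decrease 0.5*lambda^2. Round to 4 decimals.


Step 1: H is diagonal, so H^(-1) * g = [-1.286, -0.4229, 4.6908].
Step 2: g^T H^(-1) g = sum_i g_i^2 / H_ii
  = (-6.4298)^2/5 + (-2.1143)^2/5 + (4.6908)^2/1
  = 8.2685 + 0.8941 + 22.0036 = 31.1661
Step 3: Objective decrease = 0.5 * g^T H^(-1) g = 15.5831


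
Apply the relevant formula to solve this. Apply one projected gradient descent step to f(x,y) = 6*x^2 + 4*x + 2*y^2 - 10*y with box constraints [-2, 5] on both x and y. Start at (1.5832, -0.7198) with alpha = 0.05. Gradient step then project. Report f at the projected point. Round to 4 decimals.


Step 1: Compute gradient at (1.5832, -0.7198).
grad_x = 2*6*1.5832 + 4 = 22.9984
grad_y = 2*2*-0.7198 - 10 = -12.8792
Step 2: Gradient step.
x_raw = 1.5832 - 0.05*22.9984 = 0.4333
y_raw = -0.7198 - 0.05*-12.8792 = -0.0758
Step 3: Project onto [-2, 5].
x_proj = clip(0.4333) = 0.4333
y_proj = clip(-0.0758) = -0.0758
Step 4: Evaluate f.
f(0.4333, -0.0758) = 3.6294


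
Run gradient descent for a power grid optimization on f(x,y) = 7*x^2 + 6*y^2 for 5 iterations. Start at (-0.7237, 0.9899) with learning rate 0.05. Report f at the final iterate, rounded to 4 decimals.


Gradient descent on f(x,y) = 7*x^2 + 6*y^2.
Starting point: (-0.7237, 0.9899), alpha = 0.05
Step 1: grad_x = 2*7*-0.7237 = -10.1318, grad_y = 2*6*0.9899 = 11.8788
  x_1 = -0.7237 - 0.05*-10.1318 = -0.2171
  y_1 = 0.9899 - 0.05*11.8788 = 0.396
Step 2: grad_x = 2*7*-0.2171 = -3.0395, grad_y = 2*6*0.396 = 4.7515
  x_2 = -0.2171 - 0.05*-3.0395 = -0.0651
  y_2 = 0.396 - 0.05*4.7515 = 0.1584
Step 3: grad_x = 2*7*-0.0651 = -0.9119, grad_y = 2*6*0.1584 = 1.9006
  x_3 = -0.0651 - 0.05*-0.9119 = -0.0195
  y_3 = 0.1584 - 0.05*1.9006 = 0.0634
Step 4: grad_x = 2*7*-0.0195 = -0.2736, grad_y = 2*6*0.0634 = 0.7602
  x_4 = -0.0195 - 0.05*-0.2736 = -0.0059
  y_4 = 0.0634 - 0.05*0.7602 = 0.0253
Step 5: grad_x = 2*7*-0.0059 = -0.0821, grad_y = 2*6*0.0253 = 0.3041
  x_5 = -0.0059 - 0.05*-0.0821 = -0.0018
  y_5 = 0.0253 - 0.05*0.3041 = 0.0101
f(-0.0018, 0.0101) = 7*(-0.0018)^2 + 6*0.0101^2 = 0.0006


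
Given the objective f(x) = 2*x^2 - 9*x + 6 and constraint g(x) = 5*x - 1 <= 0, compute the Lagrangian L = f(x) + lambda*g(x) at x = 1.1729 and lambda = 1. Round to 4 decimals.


Step 1: Evaluate f(x).
f(1.1729) = 2*1.1729^2 - 9*1.1729 + 6 = -1.8047
Step 2: Evaluate g(x).
g(1.1729) = 5*1.1729 - 1 = 4.8645
Step 3: Compute Lagrangian.
L = -1.8047 + 1*4.8645 = 3.0598


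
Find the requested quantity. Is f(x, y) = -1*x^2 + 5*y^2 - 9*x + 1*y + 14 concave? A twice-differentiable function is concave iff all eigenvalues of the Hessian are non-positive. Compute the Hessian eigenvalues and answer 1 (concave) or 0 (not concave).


The Hessian of f(x,y) = -1*x^2 + 5*y^2 - 9*x + 1*y + 14 is:
H = [[-2, 0], [0, 10]]
Trace = -2 + 10 = 8
Determinant = -2*10 - (0)^2 = -20
Discriminant = (8)^2 - 4*-20 = 144.0
Eigenvalues: lambda_1 = -2.0, lambda_2 = 10.0
The function is not concave.

0


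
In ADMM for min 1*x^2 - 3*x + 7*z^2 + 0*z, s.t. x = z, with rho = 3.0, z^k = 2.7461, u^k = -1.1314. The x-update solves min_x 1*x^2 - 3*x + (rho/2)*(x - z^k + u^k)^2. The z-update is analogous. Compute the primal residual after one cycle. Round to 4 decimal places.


ADMM iteration with rho = 3.0, z^k = 2.7461, u^k = -1.1314
Step 1: x-update.
Minimize 1*x^2 - 3*x + (3.0/2)*(x - 2.7461 - 1.1314)^2
FOC: (2*1 + 3.0)*x = 3 + 3.0*(2.7461 + 1.1314)
x^{k+1} = 2.9265
Step 2: z-update.
Minimize 7*z^2 + 0*z + (3.0/2)*(2.9265 - z - 1.1314)^2
FOC: (2*7 + 3.0)*z = 0 + 3.0*(2.9265 - 1.1314)
z^{k+1} = 0.3168
Step 3: u-update.
u^{k+1} = -1.1314 + 2.9265 - 0.3168 = 1.4783
Step 4: Primal residual = |2.9265 - 0.3168| = 2.6097


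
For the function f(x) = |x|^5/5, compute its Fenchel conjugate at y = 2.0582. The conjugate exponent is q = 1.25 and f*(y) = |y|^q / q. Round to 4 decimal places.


The conjugate exponent q satisfies 1/p + 1/q = 1.
p = 5, so q = 5/(5 - 1) = 1.25
|y|^q = 2.0582^1.25 = 2.4652
f*(2.0582) = 2.4652 / 1.25 = 1.9722


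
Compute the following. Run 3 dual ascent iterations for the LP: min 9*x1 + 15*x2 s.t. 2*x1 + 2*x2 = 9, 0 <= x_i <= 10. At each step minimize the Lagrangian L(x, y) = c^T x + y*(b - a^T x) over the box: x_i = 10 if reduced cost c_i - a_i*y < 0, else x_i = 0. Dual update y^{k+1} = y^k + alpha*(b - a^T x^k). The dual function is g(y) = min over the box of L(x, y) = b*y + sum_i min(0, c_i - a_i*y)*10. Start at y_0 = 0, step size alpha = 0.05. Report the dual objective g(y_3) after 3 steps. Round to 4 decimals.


Dual ascent for LP: min 9*x1 + 15*x2, 2*x1 + 2*x2 = 9, 0 <= x_i <= 10
Step 1: y^k = 0.0, reduced costs: (9.0, 15.0)
  x^k = (0.0, 0.0), subgradient = b - a^T x = 9.0
  y^{k+1} = 0.0 + 0.05*9.0 = 0.45
Step 2: y^k = 0.45, reduced costs: (8.1, 14.1)
  x^k = (0.0, 0.0), subgradient = b - a^T x = 9.0
  y^{k+1} = 0.45 + 0.05*9.0 = 0.9
Step 3: y^k = 0.9, reduced costs: (7.2, 13.2)
  x^k = (0.0, 0.0), subgradient = b - a^T x = 9.0
  y^{k+1} = 0.9 + 0.05*9.0 = 1.35
Dual objective at y_3 = 1.35: reduced costs (6.3, 12.3), box minimizer x = (0.0, 0.0)
g(y_3) = b*y + (c1 - a1*y)*x1 + (c2 - a2*y)*x2 = 9*1.35 + 6.3*0.0 + 12.3*0.0 = 12.15 + 0.0 + 0.0 = 12.15


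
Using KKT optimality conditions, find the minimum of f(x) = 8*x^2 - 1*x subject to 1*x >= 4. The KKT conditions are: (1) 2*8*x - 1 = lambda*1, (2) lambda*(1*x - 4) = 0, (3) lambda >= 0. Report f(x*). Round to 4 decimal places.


Step 1: Try lambda = 0 (constraint inactive).
x_unc = 1/(2*8) = 0.0625
Check: 1*0.0625 = 0.0625 < 4 -- violated!
Step 2: Constraint must be active: 1*x = 4
x* = 4/1 = 4.0
lambda = (2*8*4.0 - 1)/1 = 63.0
Step 3: Compute optimal value.
f(x*) = 8*4.0^2 - 1*4.0 = 124.0
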